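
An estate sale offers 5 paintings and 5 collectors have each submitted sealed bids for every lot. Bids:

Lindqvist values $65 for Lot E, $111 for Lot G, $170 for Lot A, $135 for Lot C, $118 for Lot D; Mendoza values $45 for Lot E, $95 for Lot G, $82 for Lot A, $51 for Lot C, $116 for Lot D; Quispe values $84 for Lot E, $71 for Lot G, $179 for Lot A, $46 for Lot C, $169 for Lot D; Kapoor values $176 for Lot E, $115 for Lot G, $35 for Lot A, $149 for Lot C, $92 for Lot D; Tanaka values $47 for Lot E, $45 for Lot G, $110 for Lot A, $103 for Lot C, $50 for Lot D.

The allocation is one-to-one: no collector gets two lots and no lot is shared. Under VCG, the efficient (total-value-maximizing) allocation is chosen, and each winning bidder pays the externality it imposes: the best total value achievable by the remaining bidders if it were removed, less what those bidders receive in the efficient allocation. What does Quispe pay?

Quispe pays $21.

Efficient allocation: Lindqvist→Lot A ($170), Mendoza→Lot G ($95), Quispe→Lot D ($169), Kapoor→Lot E ($176), Tanaka→Lot C ($103); total welfare W = $713.
Quispe receives Lot D at value $169, so the others get W − 169 = $544.
Without Quispe: best allocation of the remaining 4 bidders over all 5 lots is Lindqvist→Lot A ($170), Mendoza→Lot D ($116), Kapoor→Lot E ($176), Tanaka→Lot C ($103), total $565.
VCG payment = (others' best without Quispe) − (others' welfare with Quispe) = 565 − 544 = $21.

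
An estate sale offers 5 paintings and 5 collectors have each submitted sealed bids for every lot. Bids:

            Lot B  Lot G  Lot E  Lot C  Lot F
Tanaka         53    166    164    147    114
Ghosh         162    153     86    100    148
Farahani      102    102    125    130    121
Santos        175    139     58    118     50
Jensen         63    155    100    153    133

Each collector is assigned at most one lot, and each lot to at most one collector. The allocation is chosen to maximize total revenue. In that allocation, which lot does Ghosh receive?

This is a one-to-one assignment (maximum-weight bipartite matching).
Optimal: Tanaka→Lot E ($164), Ghosh→Lot F ($148), Farahani→Lot C ($130), Santos→Lot B ($175), Jensen→Lot G ($155) — total 164+148+130+175+155 = $772.
Row-greedy (each collector in turn takes its best remaining lot) gives $649, worse by 123.
Ghosh's own top lot is Lot B ($162), but forcing Ghosh→Lot B and reassigning the rest optimally gives only $739 — worse by 33.

Ghosh receives Lot F.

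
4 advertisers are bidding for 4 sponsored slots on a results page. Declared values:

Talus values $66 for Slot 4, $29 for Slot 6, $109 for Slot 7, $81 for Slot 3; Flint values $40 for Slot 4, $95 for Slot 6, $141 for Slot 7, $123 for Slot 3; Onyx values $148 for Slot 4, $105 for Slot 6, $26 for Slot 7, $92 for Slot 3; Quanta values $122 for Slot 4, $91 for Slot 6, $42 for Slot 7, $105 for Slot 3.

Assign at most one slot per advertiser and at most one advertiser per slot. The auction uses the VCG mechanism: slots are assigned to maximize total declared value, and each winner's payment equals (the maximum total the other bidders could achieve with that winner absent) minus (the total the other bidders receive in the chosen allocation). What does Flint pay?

Flint pays $14.

Efficient allocation: Talus→Slot 7 ($109), Flint→Slot 3 ($123), Onyx→Slot 4 ($148), Quanta→Slot 6 ($91); total welfare W = $471.
Flint receives Slot 3 at value $123, so the others get W − 123 = $348.
Without Flint: best allocation of the remaining 3 bidders over all 4 slots is Talus→Slot 7 ($109), Onyx→Slot 4 ($148), Quanta→Slot 3 ($105), total $362.
VCG payment = (others' best without Flint) − (others' welfare with Flint) = 362 − 348 = $14.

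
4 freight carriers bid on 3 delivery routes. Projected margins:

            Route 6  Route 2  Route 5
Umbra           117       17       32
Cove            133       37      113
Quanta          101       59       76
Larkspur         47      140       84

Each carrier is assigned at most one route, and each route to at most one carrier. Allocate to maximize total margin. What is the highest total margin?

Maximum total: $370k

This is the linear assignment problem.
Optimal: Umbra→Route 6 ($117k), Larkspur→Route 2 ($140k), Cove→Route 5 ($113k) — total 117+140+113 = $370k.
Max-entry greedy (repeatedly take the single best remaining cell) gives $349k, worse by 21.
Next-best assignment: Quanta→Route 6, Larkspur→Route 2, Cove→Route 5 = $354k.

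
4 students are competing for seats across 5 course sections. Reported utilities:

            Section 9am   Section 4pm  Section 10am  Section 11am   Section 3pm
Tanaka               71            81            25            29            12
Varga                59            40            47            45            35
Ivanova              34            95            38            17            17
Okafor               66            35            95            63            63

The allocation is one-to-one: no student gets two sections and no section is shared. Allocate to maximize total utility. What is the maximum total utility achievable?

Maximum total: 306 points

Optimal: Tanaka→Section 9am (71 points), Varga→Section 11am (45 points), Ivanova→Section 4pm (95 points), Okafor→Section 10am (95 points) — total 71+45+95+95 = 306 points.
Row-greedy (each student in turn takes its best remaining section) gives 241 points, worse by 65.
Next-best assignment: Tanaka→Section 9am, Varga→Section 3pm, Ivanova→Section 4pm, Okafor→Section 10am = 296 points.
Swapping Tanaka↔Okafor (Tanaka→Section 10am 25 points, Okafor→Section 9am 66 points) loses 75.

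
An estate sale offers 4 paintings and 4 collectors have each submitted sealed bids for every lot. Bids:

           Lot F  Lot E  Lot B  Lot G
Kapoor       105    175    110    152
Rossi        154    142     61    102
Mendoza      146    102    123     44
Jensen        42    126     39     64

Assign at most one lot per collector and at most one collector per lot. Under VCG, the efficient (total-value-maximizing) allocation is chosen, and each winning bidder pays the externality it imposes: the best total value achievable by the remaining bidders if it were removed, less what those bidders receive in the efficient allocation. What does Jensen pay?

Efficient allocation: Kapoor→Lot G ($152), Rossi→Lot F ($154), Mendoza→Lot B ($123), Jensen→Lot E ($126); total welfare W = $555.
Jensen receives Lot E at value $126, so the others get W − 126 = $429.
Without Jensen: best allocation of the remaining 3 bidders over all 4 lots is Kapoor→Lot E ($175), Rossi→Lot F ($154), Mendoza→Lot B ($123), total $452.
VCG payment = (others' best without Jensen) − (others' welfare with Jensen) = 452 − 429 = $23.

Jensen pays $23.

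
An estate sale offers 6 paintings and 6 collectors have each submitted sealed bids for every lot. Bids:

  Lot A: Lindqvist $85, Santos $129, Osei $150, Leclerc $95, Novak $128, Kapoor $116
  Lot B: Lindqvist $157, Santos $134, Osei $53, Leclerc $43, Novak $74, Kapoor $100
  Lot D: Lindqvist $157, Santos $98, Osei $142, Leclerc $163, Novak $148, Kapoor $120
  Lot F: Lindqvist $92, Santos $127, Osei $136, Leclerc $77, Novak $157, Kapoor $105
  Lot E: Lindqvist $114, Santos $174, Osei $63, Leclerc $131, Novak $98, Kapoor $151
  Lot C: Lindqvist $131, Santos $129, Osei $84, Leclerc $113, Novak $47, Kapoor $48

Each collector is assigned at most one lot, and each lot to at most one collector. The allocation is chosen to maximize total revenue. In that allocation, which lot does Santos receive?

Optimal: Lindqvist→Lot B ($157), Santos→Lot C ($129), Osei→Lot A ($150), Leclerc→Lot D ($163), Novak→Lot F ($157), Kapoor→Lot E ($151) — total 157+129+150+163+157+151 = $907.
Max-entry greedy (repeatedly take the single best remaining cell) gives $849, worse by 58.
Swapping Santos↔Kapoor (Santos→Lot E $174, Kapoor→Lot C $48) loses 58.
Checked against all permutations: $907 is optimal.
Santos's own top lot is Lot E ($174), but forcing Santos→Lot E and reassigning the rest optimally gives only $875 — worse by 32.

Santos receives Lot C.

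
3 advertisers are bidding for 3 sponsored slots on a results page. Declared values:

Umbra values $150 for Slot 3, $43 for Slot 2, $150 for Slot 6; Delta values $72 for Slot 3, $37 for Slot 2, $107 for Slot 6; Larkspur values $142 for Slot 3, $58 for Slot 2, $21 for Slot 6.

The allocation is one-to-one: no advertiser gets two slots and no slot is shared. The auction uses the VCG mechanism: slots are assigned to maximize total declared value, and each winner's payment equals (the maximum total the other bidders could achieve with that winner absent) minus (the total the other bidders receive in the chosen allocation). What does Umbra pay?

Efficient allocation: Umbra→Slot 6 ($150), Delta→Slot 2 ($37), Larkspur→Slot 3 ($142); total welfare W = $329.
Umbra receives Slot 6 at value $150, so the others get W − 150 = $179.
Without Umbra: best allocation of the remaining 2 bidders over all 3 slots is Delta→Slot 6 ($107), Larkspur→Slot 3 ($142), total $249.
VCG payment = (others' best without Umbra) − (others' welfare with Umbra) = 249 − 179 = $70.

Umbra pays $70.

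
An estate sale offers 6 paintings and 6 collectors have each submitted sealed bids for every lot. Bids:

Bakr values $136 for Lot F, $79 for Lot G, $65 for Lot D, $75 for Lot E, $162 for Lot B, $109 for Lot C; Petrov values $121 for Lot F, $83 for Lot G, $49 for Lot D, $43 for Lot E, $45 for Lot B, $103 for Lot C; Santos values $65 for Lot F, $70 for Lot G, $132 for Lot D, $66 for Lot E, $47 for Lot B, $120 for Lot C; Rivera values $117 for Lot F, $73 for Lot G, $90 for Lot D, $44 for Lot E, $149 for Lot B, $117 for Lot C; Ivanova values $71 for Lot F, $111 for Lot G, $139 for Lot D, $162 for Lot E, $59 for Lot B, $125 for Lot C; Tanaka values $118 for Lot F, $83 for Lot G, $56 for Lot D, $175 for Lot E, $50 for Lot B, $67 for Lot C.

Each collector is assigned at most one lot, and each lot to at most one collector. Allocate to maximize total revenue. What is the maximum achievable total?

Optimal: Bakr→Lot B ($162), Petrov→Lot F ($121), Santos→Lot D ($132), Rivera→Lot C ($117), Ivanova→Lot G ($111), Tanaka→Lot E ($175) — total 162+121+132+117+111+175 = $818.
Max-entry greedy (repeatedly take the single best remaining cell) gives $790, worse by 28.
Next-best assignment: Bakr→Lot F, Petrov→Lot C, Santos→Lot D, Rivera→Lot B, Ivanova→Lot G, Tanaka→Lot E = $806.

Maximum total: $818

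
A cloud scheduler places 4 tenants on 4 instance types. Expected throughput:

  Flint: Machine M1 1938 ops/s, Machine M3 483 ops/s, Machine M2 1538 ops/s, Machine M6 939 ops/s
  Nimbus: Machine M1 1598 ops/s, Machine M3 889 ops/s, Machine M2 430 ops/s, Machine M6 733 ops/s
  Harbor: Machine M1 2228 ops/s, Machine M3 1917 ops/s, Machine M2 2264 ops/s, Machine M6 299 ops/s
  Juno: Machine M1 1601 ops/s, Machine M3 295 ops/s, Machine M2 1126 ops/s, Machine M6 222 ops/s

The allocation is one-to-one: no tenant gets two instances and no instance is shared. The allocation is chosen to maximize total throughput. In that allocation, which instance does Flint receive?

Optimal: Flint→Machine M2 (1538 ops/s), Nimbus→Machine M6 (733 ops/s), Harbor→Machine M3 (1917 ops/s), Juno→Machine M1 (1601 ops/s) — total 1538+733+1917+1601 = 5789 ops/s.
Column-greedy (each instance in turn goes to its best remaining tenant) gives 4877 ops/s, worse by 912.
Next-best assignment: Flint→Machine M1, Nimbus→Machine M6, Harbor→Machine M3, Juno→Machine M2 = 5714 ops/s.
Flint's own top instance is Machine M1 (1938 ops/s), but forcing Flint→Machine M1 and reassigning the rest optimally gives only 5714 ops/s — worse by 75.

Flint receives Machine M2.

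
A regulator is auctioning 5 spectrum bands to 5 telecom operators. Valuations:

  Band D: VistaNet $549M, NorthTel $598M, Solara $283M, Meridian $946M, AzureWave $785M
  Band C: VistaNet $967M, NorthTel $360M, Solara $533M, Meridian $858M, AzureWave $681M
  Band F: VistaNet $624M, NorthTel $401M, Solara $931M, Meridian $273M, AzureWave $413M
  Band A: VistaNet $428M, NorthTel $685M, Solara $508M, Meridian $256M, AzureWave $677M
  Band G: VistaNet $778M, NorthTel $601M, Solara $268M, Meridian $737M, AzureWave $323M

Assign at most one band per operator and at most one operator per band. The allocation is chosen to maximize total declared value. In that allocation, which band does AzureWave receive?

AzureWave receives Band A.

This is a one-to-one assignment (maximum-weight bipartite matching).
Optimal: VistaNet→Band C ($967M), NorthTel→Band G ($601M), Solara→Band F ($931M), Meridian→Band D ($946M), AzureWave→Band A ($677M) — total 967+601+931+946+677 = $4122M.
Next-best assignment: VistaNet→Band C, NorthTel→Band A, Solara→Band F, Meridian→Band G, AzureWave→Band D = $4105M.
AzureWave's own top band is Band D ($785M), but forcing AzureWave→Band D and reassigning the rest optimally gives only $4105M — worse by 17.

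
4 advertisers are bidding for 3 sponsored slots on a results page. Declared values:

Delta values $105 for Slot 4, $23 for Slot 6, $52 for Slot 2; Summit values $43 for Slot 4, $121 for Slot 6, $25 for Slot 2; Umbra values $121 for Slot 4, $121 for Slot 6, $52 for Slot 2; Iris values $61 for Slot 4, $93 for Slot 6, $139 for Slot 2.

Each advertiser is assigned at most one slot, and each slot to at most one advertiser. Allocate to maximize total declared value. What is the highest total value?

Maximum total: $381

This is a one-to-one assignment (maximum-weight bipartite matching).
Optimal: Umbra→Slot 4 ($121), Summit→Slot 6 ($121), Iris→Slot 2 ($139) — total 121+121+139 = $381.
Row-greedy (each advertiser in turn takes its best remaining slot) gives $278, worse by 103.
Next-best assignment: Delta→Slot 4, Summit→Slot 6, Iris→Slot 2 = $365.
Swapping Iris↔Umbra (Iris→Slot 4 $61, Umbra→Slot 2 $52) loses 147.
Checked against all permutations: $381 is optimal.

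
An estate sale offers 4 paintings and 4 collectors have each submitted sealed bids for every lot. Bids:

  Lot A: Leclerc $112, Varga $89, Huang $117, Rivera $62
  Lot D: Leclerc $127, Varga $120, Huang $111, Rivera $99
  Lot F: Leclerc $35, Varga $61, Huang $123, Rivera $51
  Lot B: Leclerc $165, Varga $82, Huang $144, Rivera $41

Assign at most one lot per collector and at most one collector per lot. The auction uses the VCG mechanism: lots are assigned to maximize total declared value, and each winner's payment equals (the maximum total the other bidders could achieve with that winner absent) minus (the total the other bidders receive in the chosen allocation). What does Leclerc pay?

Leclerc pays $21.

Efficient allocation: Leclerc→Lot B ($165), Varga→Lot A ($89), Huang→Lot F ($123), Rivera→Lot D ($99); total welfare W = $476.
Leclerc receives Lot B at value $165, so the others get W − 165 = $311.
Without Leclerc: best allocation of the remaining 3 bidders over all 4 lots is Varga→Lot A ($89), Huang→Lot B ($144), Rivera→Lot D ($99), total $332.
VCG payment = (others' best without Leclerc) − (others' welfare with Leclerc) = 332 − 311 = $21.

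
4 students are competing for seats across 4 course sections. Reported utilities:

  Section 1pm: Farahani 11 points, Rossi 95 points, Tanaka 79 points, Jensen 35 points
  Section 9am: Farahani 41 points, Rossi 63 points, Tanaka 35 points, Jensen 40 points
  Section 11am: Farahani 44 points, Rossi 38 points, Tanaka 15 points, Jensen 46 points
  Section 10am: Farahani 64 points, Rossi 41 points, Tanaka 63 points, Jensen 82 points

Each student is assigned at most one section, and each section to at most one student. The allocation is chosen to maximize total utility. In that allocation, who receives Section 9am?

This is the linear assignment problem.
Optimal: Farahani→Section 11am (44 points), Rossi→Section 9am (63 points), Tanaka→Section 1pm (79 points), Jensen→Section 10am (82 points) — total 44+63+79+82 = 268 points.
Column-greedy (each section in turn goes to its best remaining student) gives 245 points, worse by 23.
Next-best assignment: Farahani→Section 11am, Rossi→Section 1pm, Tanaka→Section 9am, Jensen→Section 10am = 256 points.
Swapping Jensen↔Tanaka (Jensen→Section 1pm 35 points, Tanaka→Section 10am 63 points) loses 63.
Checked against all permutations: 268 points is optimal.
Rossi's own top section is Section 1pm (95 points), but forcing Rossi→Section 1pm and reassigning the rest optimally gives only 256 points — worse by 12.

Rossi receives Section 9am.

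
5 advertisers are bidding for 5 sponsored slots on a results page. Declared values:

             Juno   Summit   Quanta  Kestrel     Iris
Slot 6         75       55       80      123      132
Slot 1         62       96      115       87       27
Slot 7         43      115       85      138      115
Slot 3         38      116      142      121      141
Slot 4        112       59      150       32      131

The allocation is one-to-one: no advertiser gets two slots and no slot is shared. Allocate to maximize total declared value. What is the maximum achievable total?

This is a one-to-one assignment (maximum-weight bipartite matching).
Optimal: Juno→Slot 4 ($112), Summit→Slot 1 ($96), Quanta→Slot 3 ($142), Kestrel→Slot 7 ($138), Iris→Slot 6 ($132) — total 112+96+142+138+132 = $620.
Max-entry greedy (repeatedly take the single best remaining cell) gives $600, worse by 20.
Swapping Juno↔Iris (Juno→Slot 6 $75, Iris→Slot 4 $131) loses 38.
Every other assignment is strictly worse.

Maximum total: $620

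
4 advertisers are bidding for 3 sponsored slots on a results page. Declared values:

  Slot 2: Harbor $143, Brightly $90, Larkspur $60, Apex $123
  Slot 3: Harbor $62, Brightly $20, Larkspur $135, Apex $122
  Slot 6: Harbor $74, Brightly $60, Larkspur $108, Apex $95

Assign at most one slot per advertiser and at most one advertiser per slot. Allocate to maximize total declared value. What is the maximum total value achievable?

Optimal: Harbor→Slot 2 ($143), Larkspur→Slot 3 ($135), Apex→Slot 6 ($95) — total 143+135+95 = $373.

Max total: $373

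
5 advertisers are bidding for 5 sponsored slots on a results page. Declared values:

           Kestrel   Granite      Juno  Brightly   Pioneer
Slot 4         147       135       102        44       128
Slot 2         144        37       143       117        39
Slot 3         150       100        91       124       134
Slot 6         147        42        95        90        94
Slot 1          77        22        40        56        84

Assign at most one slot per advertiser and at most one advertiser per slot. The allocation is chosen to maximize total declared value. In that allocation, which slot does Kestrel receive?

Optimal: Kestrel→Slot 6 ($147), Granite→Slot 4 ($135), Juno→Slot 2 ($143), Brightly→Slot 3 ($124), Pioneer→Slot 1 ($84) — total 147+135+143+124+84 = $633.
Row-greedy (each advertiser in turn takes its best remaining slot) gives $602, worse by 31.
Next-best assignment: Kestrel→Slot 6, Granite→Slot 4, Juno→Slot 2, Brightly→Slot 1, Pioneer→Slot 3 = $615.
Swapping Brightly↔Juno (Brightly→Slot 2 $117, Juno→Slot 3 $91) loses 59.
Every other assignment is strictly worse.
Kestrel's own top slot is Slot 3 ($150), but forcing Kestrel→Slot 3 and reassigning the rest optimally gives only $602 — worse by 31.

Kestrel receives Slot 6.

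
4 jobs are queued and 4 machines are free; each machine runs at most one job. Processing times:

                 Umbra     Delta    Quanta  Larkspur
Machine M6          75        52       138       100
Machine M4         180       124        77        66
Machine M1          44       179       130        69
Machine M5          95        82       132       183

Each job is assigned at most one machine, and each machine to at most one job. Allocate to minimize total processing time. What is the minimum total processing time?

This is the linear assignment problem.
Optimal: Umbra→Machine M5 (95 min), Delta→Machine M6 (52 min), Quanta→Machine M4 (77 min), Larkspur→Machine M1 (69 min) — total 95+52+77+69 = 293 min.
Next-best assignment: Umbra→Machine M1, Delta→Machine M6, Quanta→Machine M5, Larkspur→Machine M4 = 294 min.
Checked against all permutations: 293 min is optimal.

Min total: 293 min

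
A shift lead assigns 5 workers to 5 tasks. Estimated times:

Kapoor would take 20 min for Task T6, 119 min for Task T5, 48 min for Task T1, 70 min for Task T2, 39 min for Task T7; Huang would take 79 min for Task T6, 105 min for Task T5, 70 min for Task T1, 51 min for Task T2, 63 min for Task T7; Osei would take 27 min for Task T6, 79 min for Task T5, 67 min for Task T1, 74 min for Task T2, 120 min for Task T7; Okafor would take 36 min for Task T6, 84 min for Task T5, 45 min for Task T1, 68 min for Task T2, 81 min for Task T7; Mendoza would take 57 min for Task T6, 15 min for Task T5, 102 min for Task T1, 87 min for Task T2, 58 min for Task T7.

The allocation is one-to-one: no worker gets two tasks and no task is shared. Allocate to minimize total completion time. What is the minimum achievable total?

Min total: 177 min

This is the linear assignment problem.
Optimal: Kapoor→Task T7 (39 min), Huang→Task T2 (51 min), Osei→Task T6 (27 min), Okafor→Task T1 (45 min), Mendoza→Task T5 (15 min) — total 39+51+27+45+15 = 177 min.
Min-entry greedy (repeatedly take the single cheapest remaining cell) gives 251 min, worse by 74.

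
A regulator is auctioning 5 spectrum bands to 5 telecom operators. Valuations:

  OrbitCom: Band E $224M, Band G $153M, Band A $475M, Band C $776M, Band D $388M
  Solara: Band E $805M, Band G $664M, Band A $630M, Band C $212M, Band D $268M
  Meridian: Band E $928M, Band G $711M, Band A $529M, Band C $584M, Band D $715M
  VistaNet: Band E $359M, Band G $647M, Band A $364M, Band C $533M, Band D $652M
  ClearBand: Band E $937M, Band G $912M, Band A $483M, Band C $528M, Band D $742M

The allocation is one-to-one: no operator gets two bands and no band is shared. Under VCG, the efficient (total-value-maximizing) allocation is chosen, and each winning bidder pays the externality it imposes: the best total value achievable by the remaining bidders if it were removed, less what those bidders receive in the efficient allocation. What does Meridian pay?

Efficient allocation: OrbitCom→Band C ($776M), Solara→Band A ($630M), Meridian→Band E ($928M), VistaNet→Band D ($652M), ClearBand→Band G ($912M); total welfare W = $3898M.
Meridian receives Band E at value $928M, so the others get W − 928 = $2970M.
Without Meridian: best allocation of the remaining 4 bidders over all 5 bands is OrbitCom→Band C ($776M), Solara→Band E ($805M), VistaNet→Band D ($652M), ClearBand→Band G ($912M), total $3145M.
VCG payment = (others' best without Meridian) − (others' welfare with Meridian) = 3145 − 2970 = $175M.

Meridian pays $175M.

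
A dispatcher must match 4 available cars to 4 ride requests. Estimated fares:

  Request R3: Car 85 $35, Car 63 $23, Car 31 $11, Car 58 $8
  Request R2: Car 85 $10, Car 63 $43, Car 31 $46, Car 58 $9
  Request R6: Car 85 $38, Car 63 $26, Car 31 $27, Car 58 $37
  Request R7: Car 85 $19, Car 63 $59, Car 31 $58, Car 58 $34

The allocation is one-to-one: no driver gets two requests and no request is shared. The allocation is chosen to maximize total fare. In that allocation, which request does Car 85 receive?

Car 85 receives Request R3.

Treat this as an assignment problem: match each driver to one request.
Optimal: Car 85→Request R3 ($35), Car 63→Request R7 ($59), Car 31→Request R2 ($46), Car 58→Request R6 ($37) — total 35+59+46+37 = $177.
Row-greedy (each driver in turn takes its best remaining request) gives $151, worse by 26.
Next-best assignment: Car 85→Request R3, Car 63→Request R2, Car 31→Request R7, Car 58→Request R6 = $173.
Swapping Car 63↔Car 31 (Car 63→Request R2 $43, Car 31→Request R7 $58) loses 4.
Checked against all permutations: $177 is optimal.
Car 85's own top request is Request R6 ($38), but forcing Car 85→Request R6 and reassigning the rest optimally gives only $151 — worse by 26.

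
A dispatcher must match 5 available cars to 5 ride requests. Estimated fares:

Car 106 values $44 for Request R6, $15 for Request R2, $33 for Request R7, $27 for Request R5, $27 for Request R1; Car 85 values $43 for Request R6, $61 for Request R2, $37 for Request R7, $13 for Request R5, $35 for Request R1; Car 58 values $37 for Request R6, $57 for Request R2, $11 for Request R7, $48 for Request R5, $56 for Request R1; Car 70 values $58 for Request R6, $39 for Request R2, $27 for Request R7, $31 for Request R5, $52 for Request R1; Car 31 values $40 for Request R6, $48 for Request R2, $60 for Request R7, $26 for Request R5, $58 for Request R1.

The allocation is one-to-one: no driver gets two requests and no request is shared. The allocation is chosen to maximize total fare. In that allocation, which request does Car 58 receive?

Optimal: Car 106→Request R6 ($44), Car 85→Request R2 ($61), Car 58→Request R5 ($48), Car 70→Request R1 ($52), Car 31→Request R7 ($60) — total 44+61+48+52+60 = $265.
Max-entry greedy (repeatedly take the single best remaining cell) gives $262, worse by 3.
Next-best assignment: Car 106→Request R5, Car 85→Request R2, Car 58→Request R1, Car 70→Request R6, Car 31→Request R7 = $262.
Swapping Car 58↔Car 106 (Car 58→Request R6 $37, Car 106→Request R5 $27) loses 28.
Car 58's own top request is Request R2 ($57), but forcing Car 58→Request R2 and reassigning the rest optimally gives only $239 — worse by 26.

Car 58 receives Request R5.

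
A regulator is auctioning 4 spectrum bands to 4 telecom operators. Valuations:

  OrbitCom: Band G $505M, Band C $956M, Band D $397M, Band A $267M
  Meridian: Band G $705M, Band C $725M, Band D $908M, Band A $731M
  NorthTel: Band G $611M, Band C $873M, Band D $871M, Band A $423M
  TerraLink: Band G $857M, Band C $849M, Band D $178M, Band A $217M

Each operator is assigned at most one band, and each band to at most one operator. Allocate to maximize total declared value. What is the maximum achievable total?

This is a one-to-one assignment (maximum-weight bipartite matching).
Optimal: OrbitCom→Band C ($956M), Meridian→Band A ($731M), NorthTel→Band D ($871M), TerraLink→Band G ($857M) — total 956+731+871+857 = $3415M.
Column-greedy (each band in turn goes to its best remaining operator) gives $3144M, worse by 271.

Maximum total: $3415M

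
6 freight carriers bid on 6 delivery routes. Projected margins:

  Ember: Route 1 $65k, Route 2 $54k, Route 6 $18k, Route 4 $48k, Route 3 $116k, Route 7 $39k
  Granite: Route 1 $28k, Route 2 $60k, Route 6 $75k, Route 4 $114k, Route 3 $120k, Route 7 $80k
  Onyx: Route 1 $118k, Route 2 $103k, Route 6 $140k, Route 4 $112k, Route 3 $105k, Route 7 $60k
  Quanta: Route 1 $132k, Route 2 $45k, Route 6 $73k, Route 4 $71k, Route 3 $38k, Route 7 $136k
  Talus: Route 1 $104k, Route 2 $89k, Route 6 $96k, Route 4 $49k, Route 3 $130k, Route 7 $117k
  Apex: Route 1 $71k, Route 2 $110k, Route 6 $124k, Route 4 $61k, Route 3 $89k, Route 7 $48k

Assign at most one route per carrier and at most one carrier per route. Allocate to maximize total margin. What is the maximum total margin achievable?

Optimal: Ember→Route 3 ($116k), Granite→Route 4 ($114k), Onyx→Route 6 ($140k), Quanta→Route 1 ($132k), Talus→Route 7 ($117k), Apex→Route 2 ($110k) — total 116+114+140+132+117+110 = $729k.
Row-greedy (each carrier in turn takes its best remaining route) gives $720k, worse by 9.
Swapping Onyx↔Talus (Onyx→Route 7 $60k, Talus→Route 6 $96k) loses 101.
Every other assignment is strictly worse.

Max total: $729k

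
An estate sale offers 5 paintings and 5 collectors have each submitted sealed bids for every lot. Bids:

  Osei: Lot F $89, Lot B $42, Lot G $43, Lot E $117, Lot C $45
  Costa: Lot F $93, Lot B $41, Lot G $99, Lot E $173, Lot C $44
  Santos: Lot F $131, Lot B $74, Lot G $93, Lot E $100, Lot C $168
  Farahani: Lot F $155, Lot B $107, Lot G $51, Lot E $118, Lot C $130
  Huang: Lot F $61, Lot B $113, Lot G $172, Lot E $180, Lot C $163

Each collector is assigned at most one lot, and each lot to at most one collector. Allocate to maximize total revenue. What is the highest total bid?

Maximum total: $710

Optimal: Osei→Lot B ($42), Costa→Lot E ($173), Santos→Lot C ($168), Farahani→Lot F ($155), Huang→Lot G ($172) — total 42+173+168+155+172 = $710.
Max-entry greedy (repeatedly take the single best remaining cell) gives $644, worse by 66.
Next-best assignment: Osei→Lot F, Costa→Lot E, Santos→Lot C, Farahani→Lot B, Huang→Lot G = $709.
Swapping Costa↔Santos (Costa→Lot C $44, Santos→Lot E $100) loses 197.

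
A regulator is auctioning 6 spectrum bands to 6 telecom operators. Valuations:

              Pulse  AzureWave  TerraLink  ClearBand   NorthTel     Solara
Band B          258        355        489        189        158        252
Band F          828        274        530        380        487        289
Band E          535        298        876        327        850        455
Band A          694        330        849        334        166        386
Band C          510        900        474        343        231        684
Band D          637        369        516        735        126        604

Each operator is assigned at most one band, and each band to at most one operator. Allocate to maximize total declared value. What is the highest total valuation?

Max total: $4414M

This is a one-to-one assignment (maximum-weight bipartite matching).
Optimal: Pulse→Band F ($828M), AzureWave→Band C ($900M), TerraLink→Band A ($849M), ClearBand→Band D ($735M), NorthTel→Band E ($850M), Solara→Band B ($252M) — total 828+900+849+735+850+252 = $4414M.
Row-greedy (each operator in turn takes its best remaining band) gives $3757M, worse by 657.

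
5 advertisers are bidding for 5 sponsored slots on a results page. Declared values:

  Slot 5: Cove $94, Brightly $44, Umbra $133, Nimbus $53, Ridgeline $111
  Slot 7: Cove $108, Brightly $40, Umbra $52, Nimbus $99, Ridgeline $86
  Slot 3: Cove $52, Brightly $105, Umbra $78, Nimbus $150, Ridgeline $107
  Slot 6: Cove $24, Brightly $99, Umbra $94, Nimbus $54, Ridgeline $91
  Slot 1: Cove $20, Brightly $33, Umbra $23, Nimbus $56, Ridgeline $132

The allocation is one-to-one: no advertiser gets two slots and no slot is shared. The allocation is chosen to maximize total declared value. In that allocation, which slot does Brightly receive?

Brightly receives Slot 6.

This is a one-to-one assignment (maximum-weight bipartite matching).
Optimal: Cove→Slot 7 ($108), Brightly→Slot 6 ($99), Umbra→Slot 5 ($133), Nimbus→Slot 3 ($150), Ridgeline→Slot 1 ($132) — total 108+99+133+150+132 = $622.
Row-greedy (each advertiser in turn takes its best remaining slot) gives $493, worse by 129.
Next-best assignment: Cove→Slot 7, Brightly→Slot 3, Umbra→Slot 5, Nimbus→Slot 6, Ridgeline→Slot 1 = $532.
Swapping Cove↔Ridgeline (Cove→Slot 1 $20, Ridgeline→Slot 7 $86) loses 134.
Checked against all permutations: $622 is optimal.
Brightly's own top slot is Slot 3 ($105), but forcing Brightly→Slot 3 and reassigning the rest optimally gives only $532 — worse by 90.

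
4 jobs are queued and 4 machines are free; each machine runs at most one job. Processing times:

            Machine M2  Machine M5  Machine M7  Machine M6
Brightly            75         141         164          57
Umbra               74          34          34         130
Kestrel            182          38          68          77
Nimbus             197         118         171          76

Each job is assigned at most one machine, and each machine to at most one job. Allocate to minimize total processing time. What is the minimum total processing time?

Minimum total: 223 min

Optimal: Brightly→Machine M2 (75 min), Umbra→Machine M7 (34 min), Kestrel→Machine M5 (38 min), Nimbus→Machine M6 (76 min) — total 75+34+38+76 = 223 min.
Min-entry greedy (repeatedly take the single cheapest remaining cell) gives 356 min, worse by 133.
Next-best assignment: Brightly→Machine M2, Umbra→Machine M5, Kestrel→Machine M7, Nimbus→Machine M6 = 253 min.
No other one-to-one assignment undercuts 223 min.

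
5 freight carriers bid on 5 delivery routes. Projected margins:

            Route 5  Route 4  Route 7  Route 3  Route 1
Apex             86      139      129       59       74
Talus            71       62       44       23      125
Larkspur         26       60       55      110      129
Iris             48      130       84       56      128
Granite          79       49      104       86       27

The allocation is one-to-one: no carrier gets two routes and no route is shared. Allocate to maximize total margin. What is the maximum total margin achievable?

Max total: $573k

Optimal: Apex→Route 7 ($129k), Talus→Route 1 ($125k), Larkspur→Route 3 ($110k), Iris→Route 4 ($130k), Granite→Route 5 ($79k) — total 129+125+110+130+79 = $573k.
Column-greedy (each route in turn goes to its best remaining carrier) gives $555k, worse by 18.
Next-best assignment: Apex→Route 5, Talus→Route 1, Larkspur→Route 3, Iris→Route 4, Granite→Route 7 = $555k.
No other one-to-one assignment exceeds $573k.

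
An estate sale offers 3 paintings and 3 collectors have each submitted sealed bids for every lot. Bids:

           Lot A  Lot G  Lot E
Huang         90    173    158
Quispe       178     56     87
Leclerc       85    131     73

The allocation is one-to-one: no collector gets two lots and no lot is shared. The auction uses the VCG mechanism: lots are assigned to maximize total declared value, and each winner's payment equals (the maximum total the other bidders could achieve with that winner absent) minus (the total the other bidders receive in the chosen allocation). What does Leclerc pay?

Efficient allocation: Huang→Lot E ($158), Quispe→Lot A ($178), Leclerc→Lot G ($131); total welfare W = $467.
Leclerc receives Lot G at value $131, so the others get W − 131 = $336.
Without Leclerc: best allocation of the remaining 2 bidders over all 3 lots is Huang→Lot G ($173), Quispe→Lot A ($178), total $351.
VCG payment = (others' best without Leclerc) − (others' welfare with Leclerc) = 351 − 336 = $15.

Leclerc pays $15.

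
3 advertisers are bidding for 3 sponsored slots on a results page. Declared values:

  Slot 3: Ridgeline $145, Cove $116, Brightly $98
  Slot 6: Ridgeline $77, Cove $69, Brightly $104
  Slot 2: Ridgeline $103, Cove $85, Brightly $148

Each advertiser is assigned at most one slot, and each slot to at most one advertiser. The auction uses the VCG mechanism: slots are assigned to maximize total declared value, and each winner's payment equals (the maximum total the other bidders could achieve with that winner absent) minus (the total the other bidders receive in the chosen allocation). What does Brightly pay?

Brightly pays $16.

Efficient allocation: Ridgeline→Slot 3 ($145), Cove→Slot 6 ($69), Brightly→Slot 2 ($148); total welfare W = $362.
Brightly receives Slot 2 at value $148, so the others get W − 148 = $214.
Without Brightly: best allocation of the remaining 2 bidders over all 3 slots is Ridgeline→Slot 3 ($145), Cove→Slot 2 ($85), total $230.
VCG payment = (others' best without Brightly) − (others' welfare with Brightly) = 230 − 214 = $16.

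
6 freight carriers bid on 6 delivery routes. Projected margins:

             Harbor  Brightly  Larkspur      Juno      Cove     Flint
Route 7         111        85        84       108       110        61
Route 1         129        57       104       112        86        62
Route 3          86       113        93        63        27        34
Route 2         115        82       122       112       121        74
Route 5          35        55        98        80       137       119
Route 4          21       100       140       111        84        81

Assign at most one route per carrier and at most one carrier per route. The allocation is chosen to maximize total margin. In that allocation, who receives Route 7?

Optimal: Harbor→Route 1 ($129k), Brightly→Route 3 ($113k), Larkspur→Route 4 ($140k), Juno→Route 7 ($108k), Cove→Route 2 ($121k), Flint→Route 5 ($119k) — total 129+113+140+108+121+119 = $730k.
Max-entry greedy (repeatedly take the single best remaining cell) gives $692k, worse by 38.
Every other assignment is strictly worse.
Juno's own top route is Route 1 ($112k), but forcing Juno→Route 1 and reassigning the rest optimally gives only $716k — worse by 14.

Juno receives Route 7.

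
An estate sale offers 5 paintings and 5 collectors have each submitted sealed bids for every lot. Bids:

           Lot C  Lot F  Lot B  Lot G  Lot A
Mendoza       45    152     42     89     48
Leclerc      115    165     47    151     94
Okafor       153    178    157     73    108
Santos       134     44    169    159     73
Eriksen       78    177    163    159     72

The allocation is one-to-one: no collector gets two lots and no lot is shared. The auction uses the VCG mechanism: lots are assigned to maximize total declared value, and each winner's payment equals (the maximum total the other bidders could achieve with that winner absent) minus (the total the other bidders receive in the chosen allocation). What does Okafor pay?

Efficient allocation: Mendoza→Lot F ($152), Leclerc→Lot A ($94), Okafor→Lot C ($153), Santos→Lot B ($169), Eriksen→Lot G ($159); total welfare W = $727.
Okafor receives Lot C at value $153, so the others get W − 153 = $574.
Without Okafor: best allocation of the remaining 4 bidders over all 5 lots is Mendoza→Lot F ($152), Leclerc→Lot G ($151), Santos→Lot C ($134), Eriksen→Lot B ($163), total $600.
VCG payment = (others' best without Okafor) − (others' welfare with Okafor) = 600 − 574 = $26.

Okafor pays $26.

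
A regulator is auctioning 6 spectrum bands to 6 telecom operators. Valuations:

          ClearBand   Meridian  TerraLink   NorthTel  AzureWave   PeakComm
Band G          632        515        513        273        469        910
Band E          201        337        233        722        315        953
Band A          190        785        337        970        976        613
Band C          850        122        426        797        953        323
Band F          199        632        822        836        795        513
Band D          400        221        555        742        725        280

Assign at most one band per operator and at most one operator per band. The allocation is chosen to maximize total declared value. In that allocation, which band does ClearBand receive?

ClearBand receives Band G.

This is a one-to-one assignment (maximum-weight bipartite matching).
Optimal: ClearBand→Band G ($632M), Meridian→Band A ($785M), TerraLink→Band F ($822M), NorthTel→Band D ($742M), AzureWave→Band C ($953M), PeakComm→Band E ($953M) — total 632+785+822+742+953+953 = $4887M.
Max-entry greedy (repeatedly take the single best remaining cell) gives $4685M, worse by 202.
Swapping AzureWave↔ClearBand (AzureWave→Band G $469M, ClearBand→Band C $850M) loses 266.
ClearBand's own top band is Band C ($850M), but forcing ClearBand→Band C and reassigning the rest optimally gives only $4858M — worse by 29.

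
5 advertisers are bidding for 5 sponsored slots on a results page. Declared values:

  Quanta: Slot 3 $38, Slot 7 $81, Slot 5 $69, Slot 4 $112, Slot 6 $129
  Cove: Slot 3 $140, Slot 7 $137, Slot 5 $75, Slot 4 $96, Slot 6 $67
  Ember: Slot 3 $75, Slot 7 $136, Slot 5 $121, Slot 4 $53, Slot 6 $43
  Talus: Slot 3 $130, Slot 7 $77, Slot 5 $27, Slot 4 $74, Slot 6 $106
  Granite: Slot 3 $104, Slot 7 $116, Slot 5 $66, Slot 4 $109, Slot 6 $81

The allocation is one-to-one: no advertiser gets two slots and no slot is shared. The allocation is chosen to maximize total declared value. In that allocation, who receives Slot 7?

Cove receives Slot 7.

Optimal: Quanta→Slot 6 ($129), Cove→Slot 7 ($137), Ember→Slot 5 ($121), Talus→Slot 3 ($130), Granite→Slot 4 ($109) — total 129+137+121+130+109 = $626.
Cove's own top slot is Slot 3 ($140), but forcing Cove→Slot 3 and reassigning the rest optimally gives only $595 — worse by 31.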